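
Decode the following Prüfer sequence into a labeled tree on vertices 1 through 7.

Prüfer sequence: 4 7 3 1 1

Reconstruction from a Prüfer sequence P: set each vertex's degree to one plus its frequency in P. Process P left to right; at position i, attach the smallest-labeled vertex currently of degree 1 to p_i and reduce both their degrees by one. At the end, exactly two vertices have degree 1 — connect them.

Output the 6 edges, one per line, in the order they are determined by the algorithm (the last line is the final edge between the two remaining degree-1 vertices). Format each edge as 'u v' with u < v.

Answer: 2 4
4 7
3 5
1 3
1 6
1 7

Derivation:
Initial degrees: {1:3, 2:1, 3:2, 4:2, 5:1, 6:1, 7:2}
Step 1: smallest deg-1 vertex = 2, p_1 = 4. Add edge {2,4}. Now deg[2]=0, deg[4]=1.
Step 2: smallest deg-1 vertex = 4, p_2 = 7. Add edge {4,7}. Now deg[4]=0, deg[7]=1.
Step 3: smallest deg-1 vertex = 5, p_3 = 3. Add edge {3,5}. Now deg[5]=0, deg[3]=1.
Step 4: smallest deg-1 vertex = 3, p_4 = 1. Add edge {1,3}. Now deg[3]=0, deg[1]=2.
Step 5: smallest deg-1 vertex = 6, p_5 = 1. Add edge {1,6}. Now deg[6]=0, deg[1]=1.
Final: two remaining deg-1 vertices are 1, 7. Add edge {1,7}.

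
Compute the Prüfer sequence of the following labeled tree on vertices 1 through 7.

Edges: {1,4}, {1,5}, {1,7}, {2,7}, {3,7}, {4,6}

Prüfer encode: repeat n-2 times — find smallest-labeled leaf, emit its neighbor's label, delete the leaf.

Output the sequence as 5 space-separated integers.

Step 1: leaves = {2,3,5,6}. Remove smallest leaf 2, emit neighbor 7.
Step 2: leaves = {3,5,6}. Remove smallest leaf 3, emit neighbor 7.
Step 3: leaves = {5,6,7}. Remove smallest leaf 5, emit neighbor 1.
Step 4: leaves = {6,7}. Remove smallest leaf 6, emit neighbor 4.
Step 5: leaves = {4,7}. Remove smallest leaf 4, emit neighbor 1.
Done: 2 vertices remain (1, 7). Sequence = [7 7 1 4 1]

Answer: 7 7 1 4 1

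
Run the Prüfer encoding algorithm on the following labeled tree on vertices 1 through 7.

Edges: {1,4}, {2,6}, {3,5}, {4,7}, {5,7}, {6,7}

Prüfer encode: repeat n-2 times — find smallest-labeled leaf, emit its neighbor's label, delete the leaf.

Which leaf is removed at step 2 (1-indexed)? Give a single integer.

Step 1: current leaves = {1,2,3}. Remove leaf 1 (neighbor: 4).
Step 2: current leaves = {2,3,4}. Remove leaf 2 (neighbor: 6).

Answer: 2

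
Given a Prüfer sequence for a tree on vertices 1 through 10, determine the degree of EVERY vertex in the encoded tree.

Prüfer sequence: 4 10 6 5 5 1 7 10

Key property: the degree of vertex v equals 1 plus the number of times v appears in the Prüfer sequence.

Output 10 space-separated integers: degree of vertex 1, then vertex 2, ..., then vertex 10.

p_1 = 4: count[4] becomes 1
p_2 = 10: count[10] becomes 1
p_3 = 6: count[6] becomes 1
p_4 = 5: count[5] becomes 1
p_5 = 5: count[5] becomes 2
p_6 = 1: count[1] becomes 1
p_7 = 7: count[7] becomes 1
p_8 = 10: count[10] becomes 2
Degrees (1 + count): deg[1]=1+1=2, deg[2]=1+0=1, deg[3]=1+0=1, deg[4]=1+1=2, deg[5]=1+2=3, deg[6]=1+1=2, deg[7]=1+1=2, deg[8]=1+0=1, deg[9]=1+0=1, deg[10]=1+2=3

Answer: 2 1 1 2 3 2 2 1 1 3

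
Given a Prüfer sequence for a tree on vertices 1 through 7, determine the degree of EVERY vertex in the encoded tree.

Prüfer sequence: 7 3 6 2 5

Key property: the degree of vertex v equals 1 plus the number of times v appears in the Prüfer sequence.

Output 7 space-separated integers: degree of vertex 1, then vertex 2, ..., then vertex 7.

Answer: 1 2 2 1 2 2 2

Derivation:
p_1 = 7: count[7] becomes 1
p_2 = 3: count[3] becomes 1
p_3 = 6: count[6] becomes 1
p_4 = 2: count[2] becomes 1
p_5 = 5: count[5] becomes 1
Degrees (1 + count): deg[1]=1+0=1, deg[2]=1+1=2, deg[3]=1+1=2, deg[4]=1+0=1, deg[5]=1+1=2, deg[6]=1+1=2, deg[7]=1+1=2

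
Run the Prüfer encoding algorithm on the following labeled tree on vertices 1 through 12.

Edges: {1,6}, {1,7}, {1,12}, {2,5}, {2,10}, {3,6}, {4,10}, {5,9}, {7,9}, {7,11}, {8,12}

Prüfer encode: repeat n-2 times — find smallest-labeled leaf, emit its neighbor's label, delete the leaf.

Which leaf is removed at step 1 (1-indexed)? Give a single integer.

Answer: 3

Derivation:
Step 1: current leaves = {3,4,8,11}. Remove leaf 3 (neighbor: 6).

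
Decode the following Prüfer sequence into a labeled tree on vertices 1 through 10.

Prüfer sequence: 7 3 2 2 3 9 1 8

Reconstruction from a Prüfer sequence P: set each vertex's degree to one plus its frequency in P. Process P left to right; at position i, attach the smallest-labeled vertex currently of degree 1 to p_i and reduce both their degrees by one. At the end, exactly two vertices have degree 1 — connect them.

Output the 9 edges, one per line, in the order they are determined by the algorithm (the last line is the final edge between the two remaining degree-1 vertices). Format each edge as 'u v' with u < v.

Answer: 4 7
3 5
2 6
2 7
2 3
3 9
1 9
1 8
8 10

Derivation:
Initial degrees: {1:2, 2:3, 3:3, 4:1, 5:1, 6:1, 7:2, 8:2, 9:2, 10:1}
Step 1: smallest deg-1 vertex = 4, p_1 = 7. Add edge {4,7}. Now deg[4]=0, deg[7]=1.
Step 2: smallest deg-1 vertex = 5, p_2 = 3. Add edge {3,5}. Now deg[5]=0, deg[3]=2.
Step 3: smallest deg-1 vertex = 6, p_3 = 2. Add edge {2,6}. Now deg[6]=0, deg[2]=2.
Step 4: smallest deg-1 vertex = 7, p_4 = 2. Add edge {2,7}. Now deg[7]=0, deg[2]=1.
Step 5: smallest deg-1 vertex = 2, p_5 = 3. Add edge {2,3}. Now deg[2]=0, deg[3]=1.
Step 6: smallest deg-1 vertex = 3, p_6 = 9. Add edge {3,9}. Now deg[3]=0, deg[9]=1.
Step 7: smallest deg-1 vertex = 9, p_7 = 1. Add edge {1,9}. Now deg[9]=0, deg[1]=1.
Step 8: smallest deg-1 vertex = 1, p_8 = 8. Add edge {1,8}. Now deg[1]=0, deg[8]=1.
Final: two remaining deg-1 vertices are 8, 10. Add edge {8,10}.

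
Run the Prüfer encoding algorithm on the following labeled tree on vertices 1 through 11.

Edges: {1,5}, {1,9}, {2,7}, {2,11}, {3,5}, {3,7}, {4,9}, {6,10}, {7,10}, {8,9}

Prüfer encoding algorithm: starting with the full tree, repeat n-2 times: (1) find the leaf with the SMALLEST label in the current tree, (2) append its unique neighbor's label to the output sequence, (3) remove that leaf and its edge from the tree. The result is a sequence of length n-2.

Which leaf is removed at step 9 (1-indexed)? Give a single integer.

Answer: 7

Derivation:
Step 1: current leaves = {4,6,8,11}. Remove leaf 4 (neighbor: 9).
Step 2: current leaves = {6,8,11}. Remove leaf 6 (neighbor: 10).
Step 3: current leaves = {8,10,11}. Remove leaf 8 (neighbor: 9).
Step 4: current leaves = {9,10,11}. Remove leaf 9 (neighbor: 1).
Step 5: current leaves = {1,10,11}. Remove leaf 1 (neighbor: 5).
Step 6: current leaves = {5,10,11}. Remove leaf 5 (neighbor: 3).
Step 7: current leaves = {3,10,11}. Remove leaf 3 (neighbor: 7).
Step 8: current leaves = {10,11}. Remove leaf 10 (neighbor: 7).
Step 9: current leaves = {7,11}. Remove leaf 7 (neighbor: 2).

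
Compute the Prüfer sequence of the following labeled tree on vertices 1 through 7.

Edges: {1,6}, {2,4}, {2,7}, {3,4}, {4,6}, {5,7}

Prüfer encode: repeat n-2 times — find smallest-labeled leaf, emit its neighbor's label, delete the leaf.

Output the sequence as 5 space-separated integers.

Answer: 6 4 7 4 2

Derivation:
Step 1: leaves = {1,3,5}. Remove smallest leaf 1, emit neighbor 6.
Step 2: leaves = {3,5,6}. Remove smallest leaf 3, emit neighbor 4.
Step 3: leaves = {5,6}. Remove smallest leaf 5, emit neighbor 7.
Step 4: leaves = {6,7}. Remove smallest leaf 6, emit neighbor 4.
Step 5: leaves = {4,7}. Remove smallest leaf 4, emit neighbor 2.
Done: 2 vertices remain (2, 7). Sequence = [6 4 7 4 2]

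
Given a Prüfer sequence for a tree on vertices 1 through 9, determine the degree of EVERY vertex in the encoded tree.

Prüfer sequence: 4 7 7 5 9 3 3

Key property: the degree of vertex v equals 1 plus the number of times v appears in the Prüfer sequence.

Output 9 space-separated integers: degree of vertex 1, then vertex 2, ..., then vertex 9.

Answer: 1 1 3 2 2 1 3 1 2

Derivation:
p_1 = 4: count[4] becomes 1
p_2 = 7: count[7] becomes 1
p_3 = 7: count[7] becomes 2
p_4 = 5: count[5] becomes 1
p_5 = 9: count[9] becomes 1
p_6 = 3: count[3] becomes 1
p_7 = 3: count[3] becomes 2
Degrees (1 + count): deg[1]=1+0=1, deg[2]=1+0=1, deg[3]=1+2=3, deg[4]=1+1=2, deg[5]=1+1=2, deg[6]=1+0=1, deg[7]=1+2=3, deg[8]=1+0=1, deg[9]=1+1=2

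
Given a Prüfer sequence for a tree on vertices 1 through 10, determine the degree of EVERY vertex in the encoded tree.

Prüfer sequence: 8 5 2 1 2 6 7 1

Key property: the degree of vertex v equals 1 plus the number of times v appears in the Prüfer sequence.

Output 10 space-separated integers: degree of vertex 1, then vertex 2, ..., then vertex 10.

Answer: 3 3 1 1 2 2 2 2 1 1

Derivation:
p_1 = 8: count[8] becomes 1
p_2 = 5: count[5] becomes 1
p_3 = 2: count[2] becomes 1
p_4 = 1: count[1] becomes 1
p_5 = 2: count[2] becomes 2
p_6 = 6: count[6] becomes 1
p_7 = 7: count[7] becomes 1
p_8 = 1: count[1] becomes 2
Degrees (1 + count): deg[1]=1+2=3, deg[2]=1+2=3, deg[3]=1+0=1, deg[4]=1+0=1, deg[5]=1+1=2, deg[6]=1+1=2, deg[7]=1+1=2, deg[8]=1+1=2, deg[9]=1+0=1, deg[10]=1+0=1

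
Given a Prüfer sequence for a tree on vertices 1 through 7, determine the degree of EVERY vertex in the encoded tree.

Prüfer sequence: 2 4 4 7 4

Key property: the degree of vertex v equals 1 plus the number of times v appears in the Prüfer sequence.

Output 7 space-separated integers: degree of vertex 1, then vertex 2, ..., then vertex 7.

p_1 = 2: count[2] becomes 1
p_2 = 4: count[4] becomes 1
p_3 = 4: count[4] becomes 2
p_4 = 7: count[7] becomes 1
p_5 = 4: count[4] becomes 3
Degrees (1 + count): deg[1]=1+0=1, deg[2]=1+1=2, deg[3]=1+0=1, deg[4]=1+3=4, deg[5]=1+0=1, deg[6]=1+0=1, deg[7]=1+1=2

Answer: 1 2 1 4 1 1 2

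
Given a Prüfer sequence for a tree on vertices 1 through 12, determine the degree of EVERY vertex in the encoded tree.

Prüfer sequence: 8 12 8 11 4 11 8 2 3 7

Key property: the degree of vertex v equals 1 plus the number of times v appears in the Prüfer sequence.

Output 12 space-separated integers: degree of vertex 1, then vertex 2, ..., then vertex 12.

p_1 = 8: count[8] becomes 1
p_2 = 12: count[12] becomes 1
p_3 = 8: count[8] becomes 2
p_4 = 11: count[11] becomes 1
p_5 = 4: count[4] becomes 1
p_6 = 11: count[11] becomes 2
p_7 = 8: count[8] becomes 3
p_8 = 2: count[2] becomes 1
p_9 = 3: count[3] becomes 1
p_10 = 7: count[7] becomes 1
Degrees (1 + count): deg[1]=1+0=1, deg[2]=1+1=2, deg[3]=1+1=2, deg[4]=1+1=2, deg[5]=1+0=1, deg[6]=1+0=1, deg[7]=1+1=2, deg[8]=1+3=4, deg[9]=1+0=1, deg[10]=1+0=1, deg[11]=1+2=3, deg[12]=1+1=2

Answer: 1 2 2 2 1 1 2 4 1 1 3 2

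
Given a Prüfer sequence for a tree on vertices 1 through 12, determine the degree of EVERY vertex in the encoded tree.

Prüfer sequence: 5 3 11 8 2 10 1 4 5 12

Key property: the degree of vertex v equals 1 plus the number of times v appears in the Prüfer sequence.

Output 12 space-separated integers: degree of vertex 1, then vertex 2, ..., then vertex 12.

p_1 = 5: count[5] becomes 1
p_2 = 3: count[3] becomes 1
p_3 = 11: count[11] becomes 1
p_4 = 8: count[8] becomes 1
p_5 = 2: count[2] becomes 1
p_6 = 10: count[10] becomes 1
p_7 = 1: count[1] becomes 1
p_8 = 4: count[4] becomes 1
p_9 = 5: count[5] becomes 2
p_10 = 12: count[12] becomes 1
Degrees (1 + count): deg[1]=1+1=2, deg[2]=1+1=2, deg[3]=1+1=2, deg[4]=1+1=2, deg[5]=1+2=3, deg[6]=1+0=1, deg[7]=1+0=1, deg[8]=1+1=2, deg[9]=1+0=1, deg[10]=1+1=2, deg[11]=1+1=2, deg[12]=1+1=2

Answer: 2 2 2 2 3 1 1 2 1 2 2 2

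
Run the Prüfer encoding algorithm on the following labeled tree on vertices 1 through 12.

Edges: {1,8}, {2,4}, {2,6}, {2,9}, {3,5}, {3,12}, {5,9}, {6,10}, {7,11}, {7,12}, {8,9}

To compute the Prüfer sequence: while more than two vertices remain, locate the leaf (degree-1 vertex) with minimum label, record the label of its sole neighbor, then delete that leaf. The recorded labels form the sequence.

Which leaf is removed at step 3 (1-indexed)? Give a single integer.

Answer: 8

Derivation:
Step 1: current leaves = {1,4,10,11}. Remove leaf 1 (neighbor: 8).
Step 2: current leaves = {4,8,10,11}. Remove leaf 4 (neighbor: 2).
Step 3: current leaves = {8,10,11}. Remove leaf 8 (neighbor: 9).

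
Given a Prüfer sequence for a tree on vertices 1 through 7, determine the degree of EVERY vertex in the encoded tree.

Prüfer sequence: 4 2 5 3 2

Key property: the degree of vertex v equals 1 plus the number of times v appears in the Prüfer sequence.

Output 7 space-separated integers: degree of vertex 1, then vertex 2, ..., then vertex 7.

Answer: 1 3 2 2 2 1 1

Derivation:
p_1 = 4: count[4] becomes 1
p_2 = 2: count[2] becomes 1
p_3 = 5: count[5] becomes 1
p_4 = 3: count[3] becomes 1
p_5 = 2: count[2] becomes 2
Degrees (1 + count): deg[1]=1+0=1, deg[2]=1+2=3, deg[3]=1+1=2, deg[4]=1+1=2, deg[5]=1+1=2, deg[6]=1+0=1, deg[7]=1+0=1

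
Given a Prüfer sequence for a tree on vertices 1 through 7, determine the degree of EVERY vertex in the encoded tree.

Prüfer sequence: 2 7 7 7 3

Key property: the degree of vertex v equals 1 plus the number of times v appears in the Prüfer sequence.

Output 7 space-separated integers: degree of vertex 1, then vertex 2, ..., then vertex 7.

p_1 = 2: count[2] becomes 1
p_2 = 7: count[7] becomes 1
p_3 = 7: count[7] becomes 2
p_4 = 7: count[7] becomes 3
p_5 = 3: count[3] becomes 1
Degrees (1 + count): deg[1]=1+0=1, deg[2]=1+1=2, deg[3]=1+1=2, deg[4]=1+0=1, deg[5]=1+0=1, deg[6]=1+0=1, deg[7]=1+3=4

Answer: 1 2 2 1 1 1 4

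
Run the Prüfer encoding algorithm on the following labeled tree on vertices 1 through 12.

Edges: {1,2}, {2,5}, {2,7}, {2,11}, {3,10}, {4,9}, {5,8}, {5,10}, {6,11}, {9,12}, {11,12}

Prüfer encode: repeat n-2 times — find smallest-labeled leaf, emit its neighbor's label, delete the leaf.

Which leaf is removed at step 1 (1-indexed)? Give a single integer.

Step 1: current leaves = {1,3,4,6,7,8}. Remove leaf 1 (neighbor: 2).

Answer: 1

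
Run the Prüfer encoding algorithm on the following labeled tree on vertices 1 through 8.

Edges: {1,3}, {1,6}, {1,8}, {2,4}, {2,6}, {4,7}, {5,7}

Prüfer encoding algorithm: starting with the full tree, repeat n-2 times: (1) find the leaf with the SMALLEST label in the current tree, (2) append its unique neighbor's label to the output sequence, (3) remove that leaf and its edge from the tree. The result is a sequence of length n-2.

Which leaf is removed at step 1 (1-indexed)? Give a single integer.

Step 1: current leaves = {3,5,8}. Remove leaf 3 (neighbor: 1).

Answer: 3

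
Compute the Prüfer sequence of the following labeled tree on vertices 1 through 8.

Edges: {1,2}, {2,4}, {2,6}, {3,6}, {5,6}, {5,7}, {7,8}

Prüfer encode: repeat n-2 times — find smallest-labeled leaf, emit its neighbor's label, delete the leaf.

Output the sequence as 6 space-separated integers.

Step 1: leaves = {1,3,4,8}. Remove smallest leaf 1, emit neighbor 2.
Step 2: leaves = {3,4,8}. Remove smallest leaf 3, emit neighbor 6.
Step 3: leaves = {4,8}. Remove smallest leaf 4, emit neighbor 2.
Step 4: leaves = {2,8}. Remove smallest leaf 2, emit neighbor 6.
Step 5: leaves = {6,8}. Remove smallest leaf 6, emit neighbor 5.
Step 6: leaves = {5,8}. Remove smallest leaf 5, emit neighbor 7.
Done: 2 vertices remain (7, 8). Sequence = [2 6 2 6 5 7]

Answer: 2 6 2 6 5 7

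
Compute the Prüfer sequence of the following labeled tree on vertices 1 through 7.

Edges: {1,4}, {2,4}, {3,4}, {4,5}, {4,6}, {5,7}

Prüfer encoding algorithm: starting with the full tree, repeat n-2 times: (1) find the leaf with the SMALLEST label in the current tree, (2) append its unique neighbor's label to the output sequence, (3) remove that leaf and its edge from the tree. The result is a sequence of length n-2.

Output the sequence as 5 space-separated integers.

Answer: 4 4 4 4 5

Derivation:
Step 1: leaves = {1,2,3,6,7}. Remove smallest leaf 1, emit neighbor 4.
Step 2: leaves = {2,3,6,7}. Remove smallest leaf 2, emit neighbor 4.
Step 3: leaves = {3,6,7}. Remove smallest leaf 3, emit neighbor 4.
Step 4: leaves = {6,7}. Remove smallest leaf 6, emit neighbor 4.
Step 5: leaves = {4,7}. Remove smallest leaf 4, emit neighbor 5.
Done: 2 vertices remain (5, 7). Sequence = [4 4 4 4 5]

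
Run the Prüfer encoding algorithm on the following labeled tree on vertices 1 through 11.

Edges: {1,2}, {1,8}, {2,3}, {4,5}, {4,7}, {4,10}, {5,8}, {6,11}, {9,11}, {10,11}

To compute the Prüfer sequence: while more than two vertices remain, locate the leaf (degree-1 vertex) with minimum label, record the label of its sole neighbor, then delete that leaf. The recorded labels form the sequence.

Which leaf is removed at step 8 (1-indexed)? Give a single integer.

Step 1: current leaves = {3,6,7,9}. Remove leaf 3 (neighbor: 2).
Step 2: current leaves = {2,6,7,9}. Remove leaf 2 (neighbor: 1).
Step 3: current leaves = {1,6,7,9}. Remove leaf 1 (neighbor: 8).
Step 4: current leaves = {6,7,8,9}. Remove leaf 6 (neighbor: 11).
Step 5: current leaves = {7,8,9}. Remove leaf 7 (neighbor: 4).
Step 6: current leaves = {8,9}. Remove leaf 8 (neighbor: 5).
Step 7: current leaves = {5,9}. Remove leaf 5 (neighbor: 4).
Step 8: current leaves = {4,9}. Remove leaf 4 (neighbor: 10).

Answer: 4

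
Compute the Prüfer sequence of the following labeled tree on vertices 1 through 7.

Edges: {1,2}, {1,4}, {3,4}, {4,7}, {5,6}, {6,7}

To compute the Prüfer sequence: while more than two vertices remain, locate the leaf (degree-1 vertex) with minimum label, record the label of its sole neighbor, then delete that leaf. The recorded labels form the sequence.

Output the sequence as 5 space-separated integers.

Answer: 1 4 4 7 6

Derivation:
Step 1: leaves = {2,3,5}. Remove smallest leaf 2, emit neighbor 1.
Step 2: leaves = {1,3,5}. Remove smallest leaf 1, emit neighbor 4.
Step 3: leaves = {3,5}. Remove smallest leaf 3, emit neighbor 4.
Step 4: leaves = {4,5}. Remove smallest leaf 4, emit neighbor 7.
Step 5: leaves = {5,7}. Remove smallest leaf 5, emit neighbor 6.
Done: 2 vertices remain (6, 7). Sequence = [1 4 4 7 6]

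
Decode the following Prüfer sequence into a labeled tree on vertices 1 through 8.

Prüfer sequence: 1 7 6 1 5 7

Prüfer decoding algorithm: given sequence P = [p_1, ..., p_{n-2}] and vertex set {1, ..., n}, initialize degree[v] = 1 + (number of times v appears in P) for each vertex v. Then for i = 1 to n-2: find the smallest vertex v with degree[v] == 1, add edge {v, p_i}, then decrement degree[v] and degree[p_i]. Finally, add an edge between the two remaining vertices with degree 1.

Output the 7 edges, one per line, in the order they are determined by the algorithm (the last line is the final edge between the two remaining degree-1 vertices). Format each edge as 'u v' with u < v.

Initial degrees: {1:3, 2:1, 3:1, 4:1, 5:2, 6:2, 7:3, 8:1}
Step 1: smallest deg-1 vertex = 2, p_1 = 1. Add edge {1,2}. Now deg[2]=0, deg[1]=2.
Step 2: smallest deg-1 vertex = 3, p_2 = 7. Add edge {3,7}. Now deg[3]=0, deg[7]=2.
Step 3: smallest deg-1 vertex = 4, p_3 = 6. Add edge {4,6}. Now deg[4]=0, deg[6]=1.
Step 4: smallest deg-1 vertex = 6, p_4 = 1. Add edge {1,6}. Now deg[6]=0, deg[1]=1.
Step 5: smallest deg-1 vertex = 1, p_5 = 5. Add edge {1,5}. Now deg[1]=0, deg[5]=1.
Step 6: smallest deg-1 vertex = 5, p_6 = 7. Add edge {5,7}. Now deg[5]=0, deg[7]=1.
Final: two remaining deg-1 vertices are 7, 8. Add edge {7,8}.

Answer: 1 2
3 7
4 6
1 6
1 5
5 7
7 8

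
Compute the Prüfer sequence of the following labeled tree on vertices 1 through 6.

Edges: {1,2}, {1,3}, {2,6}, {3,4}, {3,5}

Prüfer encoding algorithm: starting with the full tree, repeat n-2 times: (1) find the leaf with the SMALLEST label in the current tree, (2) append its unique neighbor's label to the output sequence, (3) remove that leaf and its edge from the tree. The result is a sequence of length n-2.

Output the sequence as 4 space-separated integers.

Step 1: leaves = {4,5,6}. Remove smallest leaf 4, emit neighbor 3.
Step 2: leaves = {5,6}. Remove smallest leaf 5, emit neighbor 3.
Step 3: leaves = {3,6}. Remove smallest leaf 3, emit neighbor 1.
Step 4: leaves = {1,6}. Remove smallest leaf 1, emit neighbor 2.
Done: 2 vertices remain (2, 6). Sequence = [3 3 1 2]

Answer: 3 3 1 2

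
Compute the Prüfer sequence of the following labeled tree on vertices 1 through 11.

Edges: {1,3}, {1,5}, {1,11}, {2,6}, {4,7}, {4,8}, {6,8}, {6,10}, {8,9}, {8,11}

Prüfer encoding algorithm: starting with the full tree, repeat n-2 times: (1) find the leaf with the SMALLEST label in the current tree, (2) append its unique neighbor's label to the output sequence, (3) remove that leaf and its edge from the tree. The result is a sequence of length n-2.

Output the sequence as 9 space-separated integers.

Step 1: leaves = {2,3,5,7,9,10}. Remove smallest leaf 2, emit neighbor 6.
Step 2: leaves = {3,5,7,9,10}. Remove smallest leaf 3, emit neighbor 1.
Step 3: leaves = {5,7,9,10}. Remove smallest leaf 5, emit neighbor 1.
Step 4: leaves = {1,7,9,10}. Remove smallest leaf 1, emit neighbor 11.
Step 5: leaves = {7,9,10,11}. Remove smallest leaf 7, emit neighbor 4.
Step 6: leaves = {4,9,10,11}. Remove smallest leaf 4, emit neighbor 8.
Step 7: leaves = {9,10,11}. Remove smallest leaf 9, emit neighbor 8.
Step 8: leaves = {10,11}. Remove smallest leaf 10, emit neighbor 6.
Step 9: leaves = {6,11}. Remove smallest leaf 6, emit neighbor 8.
Done: 2 vertices remain (8, 11). Sequence = [6 1 1 11 4 8 8 6 8]

Answer: 6 1 1 11 4 8 8 6 8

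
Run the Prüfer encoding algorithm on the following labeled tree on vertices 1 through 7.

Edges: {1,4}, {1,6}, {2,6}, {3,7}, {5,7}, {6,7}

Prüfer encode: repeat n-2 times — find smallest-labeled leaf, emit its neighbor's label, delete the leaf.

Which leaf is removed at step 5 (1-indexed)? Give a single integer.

Step 1: current leaves = {2,3,4,5}. Remove leaf 2 (neighbor: 6).
Step 2: current leaves = {3,4,5}. Remove leaf 3 (neighbor: 7).
Step 3: current leaves = {4,5}. Remove leaf 4 (neighbor: 1).
Step 4: current leaves = {1,5}. Remove leaf 1 (neighbor: 6).
Step 5: current leaves = {5,6}. Remove leaf 5 (neighbor: 7).

Answer: 5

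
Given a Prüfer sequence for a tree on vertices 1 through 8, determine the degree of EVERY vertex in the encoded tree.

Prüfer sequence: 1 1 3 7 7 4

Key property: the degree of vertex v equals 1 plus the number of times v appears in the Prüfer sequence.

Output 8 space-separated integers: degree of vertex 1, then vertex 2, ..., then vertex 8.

p_1 = 1: count[1] becomes 1
p_2 = 1: count[1] becomes 2
p_3 = 3: count[3] becomes 1
p_4 = 7: count[7] becomes 1
p_5 = 7: count[7] becomes 2
p_6 = 4: count[4] becomes 1
Degrees (1 + count): deg[1]=1+2=3, deg[2]=1+0=1, deg[3]=1+1=2, deg[4]=1+1=2, deg[5]=1+0=1, deg[6]=1+0=1, deg[7]=1+2=3, deg[8]=1+0=1

Answer: 3 1 2 2 1 1 3 1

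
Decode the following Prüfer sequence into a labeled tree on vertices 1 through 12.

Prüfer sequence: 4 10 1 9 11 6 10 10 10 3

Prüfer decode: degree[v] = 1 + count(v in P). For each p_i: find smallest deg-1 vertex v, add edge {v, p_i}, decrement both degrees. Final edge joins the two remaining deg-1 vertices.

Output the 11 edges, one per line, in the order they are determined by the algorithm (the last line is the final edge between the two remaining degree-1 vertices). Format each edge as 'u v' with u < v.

Answer: 2 4
4 10
1 5
1 9
7 11
6 8
6 10
9 10
10 11
3 10
3 12

Derivation:
Initial degrees: {1:2, 2:1, 3:2, 4:2, 5:1, 6:2, 7:1, 8:1, 9:2, 10:5, 11:2, 12:1}
Step 1: smallest deg-1 vertex = 2, p_1 = 4. Add edge {2,4}. Now deg[2]=0, deg[4]=1.
Step 2: smallest deg-1 vertex = 4, p_2 = 10. Add edge {4,10}. Now deg[4]=0, deg[10]=4.
Step 3: smallest deg-1 vertex = 5, p_3 = 1. Add edge {1,5}. Now deg[5]=0, deg[1]=1.
Step 4: smallest deg-1 vertex = 1, p_4 = 9. Add edge {1,9}. Now deg[1]=0, deg[9]=1.
Step 5: smallest deg-1 vertex = 7, p_5 = 11. Add edge {7,11}. Now deg[7]=0, deg[11]=1.
Step 6: smallest deg-1 vertex = 8, p_6 = 6. Add edge {6,8}. Now deg[8]=0, deg[6]=1.
Step 7: smallest deg-1 vertex = 6, p_7 = 10. Add edge {6,10}. Now deg[6]=0, deg[10]=3.
Step 8: smallest deg-1 vertex = 9, p_8 = 10. Add edge {9,10}. Now deg[9]=0, deg[10]=2.
Step 9: smallest deg-1 vertex = 11, p_9 = 10. Add edge {10,11}. Now deg[11]=0, deg[10]=1.
Step 10: smallest deg-1 vertex = 10, p_10 = 3. Add edge {3,10}. Now deg[10]=0, deg[3]=1.
Final: two remaining deg-1 vertices are 3, 12. Add edge {3,12}.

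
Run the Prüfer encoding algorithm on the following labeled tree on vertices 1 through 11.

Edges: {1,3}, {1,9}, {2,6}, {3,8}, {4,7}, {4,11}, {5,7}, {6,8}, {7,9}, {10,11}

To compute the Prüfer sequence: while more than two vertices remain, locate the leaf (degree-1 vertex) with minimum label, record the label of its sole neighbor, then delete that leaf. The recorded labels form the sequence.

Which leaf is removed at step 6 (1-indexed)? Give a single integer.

Answer: 1

Derivation:
Step 1: current leaves = {2,5,10}. Remove leaf 2 (neighbor: 6).
Step 2: current leaves = {5,6,10}. Remove leaf 5 (neighbor: 7).
Step 3: current leaves = {6,10}. Remove leaf 6 (neighbor: 8).
Step 4: current leaves = {8,10}. Remove leaf 8 (neighbor: 3).
Step 5: current leaves = {3,10}. Remove leaf 3 (neighbor: 1).
Step 6: current leaves = {1,10}. Remove leaf 1 (neighbor: 9).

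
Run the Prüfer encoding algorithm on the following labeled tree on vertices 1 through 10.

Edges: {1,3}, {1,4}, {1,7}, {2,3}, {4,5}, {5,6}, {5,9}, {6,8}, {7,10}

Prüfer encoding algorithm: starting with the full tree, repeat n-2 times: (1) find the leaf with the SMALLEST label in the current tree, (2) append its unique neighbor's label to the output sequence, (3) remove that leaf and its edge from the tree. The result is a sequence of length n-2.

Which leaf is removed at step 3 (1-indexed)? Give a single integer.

Step 1: current leaves = {2,8,9,10}. Remove leaf 2 (neighbor: 3).
Step 2: current leaves = {3,8,9,10}. Remove leaf 3 (neighbor: 1).
Step 3: current leaves = {8,9,10}. Remove leaf 8 (neighbor: 6).

Answer: 8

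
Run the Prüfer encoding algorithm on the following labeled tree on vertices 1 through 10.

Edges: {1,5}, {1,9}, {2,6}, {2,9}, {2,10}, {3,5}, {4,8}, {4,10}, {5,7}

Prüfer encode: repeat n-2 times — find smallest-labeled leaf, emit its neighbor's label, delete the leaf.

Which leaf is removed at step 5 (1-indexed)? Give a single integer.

Step 1: current leaves = {3,6,7,8}. Remove leaf 3 (neighbor: 5).
Step 2: current leaves = {6,7,8}. Remove leaf 6 (neighbor: 2).
Step 3: current leaves = {7,8}. Remove leaf 7 (neighbor: 5).
Step 4: current leaves = {5,8}. Remove leaf 5 (neighbor: 1).
Step 5: current leaves = {1,8}. Remove leaf 1 (neighbor: 9).

Answer: 1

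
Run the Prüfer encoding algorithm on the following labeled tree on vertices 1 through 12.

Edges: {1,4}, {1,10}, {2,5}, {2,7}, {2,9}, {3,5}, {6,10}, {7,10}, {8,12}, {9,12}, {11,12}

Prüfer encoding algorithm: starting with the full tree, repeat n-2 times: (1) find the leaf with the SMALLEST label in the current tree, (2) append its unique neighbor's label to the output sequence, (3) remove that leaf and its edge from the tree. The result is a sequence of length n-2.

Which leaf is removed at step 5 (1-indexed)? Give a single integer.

Answer: 6

Derivation:
Step 1: current leaves = {3,4,6,8,11}. Remove leaf 3 (neighbor: 5).
Step 2: current leaves = {4,5,6,8,11}. Remove leaf 4 (neighbor: 1).
Step 3: current leaves = {1,5,6,8,11}. Remove leaf 1 (neighbor: 10).
Step 4: current leaves = {5,6,8,11}. Remove leaf 5 (neighbor: 2).
Step 5: current leaves = {6,8,11}. Remove leaf 6 (neighbor: 10).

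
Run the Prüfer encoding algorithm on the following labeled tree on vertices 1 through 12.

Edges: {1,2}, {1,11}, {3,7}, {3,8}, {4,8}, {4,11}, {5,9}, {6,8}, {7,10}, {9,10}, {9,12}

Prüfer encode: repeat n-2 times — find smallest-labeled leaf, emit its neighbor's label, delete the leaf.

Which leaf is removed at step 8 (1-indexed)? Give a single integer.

Answer: 3

Derivation:
Step 1: current leaves = {2,5,6,12}. Remove leaf 2 (neighbor: 1).
Step 2: current leaves = {1,5,6,12}. Remove leaf 1 (neighbor: 11).
Step 3: current leaves = {5,6,11,12}. Remove leaf 5 (neighbor: 9).
Step 4: current leaves = {6,11,12}. Remove leaf 6 (neighbor: 8).
Step 5: current leaves = {11,12}. Remove leaf 11 (neighbor: 4).
Step 6: current leaves = {4,12}. Remove leaf 4 (neighbor: 8).
Step 7: current leaves = {8,12}. Remove leaf 8 (neighbor: 3).
Step 8: current leaves = {3,12}. Remove leaf 3 (neighbor: 7).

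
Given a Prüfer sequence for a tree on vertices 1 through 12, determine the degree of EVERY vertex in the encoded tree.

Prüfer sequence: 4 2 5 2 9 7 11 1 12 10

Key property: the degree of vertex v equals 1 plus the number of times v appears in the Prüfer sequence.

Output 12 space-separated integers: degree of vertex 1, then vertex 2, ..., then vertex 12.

p_1 = 4: count[4] becomes 1
p_2 = 2: count[2] becomes 1
p_3 = 5: count[5] becomes 1
p_4 = 2: count[2] becomes 2
p_5 = 9: count[9] becomes 1
p_6 = 7: count[7] becomes 1
p_7 = 11: count[11] becomes 1
p_8 = 1: count[1] becomes 1
p_9 = 12: count[12] becomes 1
p_10 = 10: count[10] becomes 1
Degrees (1 + count): deg[1]=1+1=2, deg[2]=1+2=3, deg[3]=1+0=1, deg[4]=1+1=2, deg[5]=1+1=2, deg[6]=1+0=1, deg[7]=1+1=2, deg[8]=1+0=1, deg[9]=1+1=2, deg[10]=1+1=2, deg[11]=1+1=2, deg[12]=1+1=2

Answer: 2 3 1 2 2 1 2 1 2 2 2 2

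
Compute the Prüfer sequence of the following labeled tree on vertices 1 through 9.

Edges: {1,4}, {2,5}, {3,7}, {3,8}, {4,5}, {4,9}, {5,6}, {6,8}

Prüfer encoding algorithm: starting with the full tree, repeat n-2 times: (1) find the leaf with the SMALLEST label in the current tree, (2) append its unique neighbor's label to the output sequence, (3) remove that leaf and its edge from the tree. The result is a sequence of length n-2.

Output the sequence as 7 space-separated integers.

Step 1: leaves = {1,2,7,9}. Remove smallest leaf 1, emit neighbor 4.
Step 2: leaves = {2,7,9}. Remove smallest leaf 2, emit neighbor 5.
Step 3: leaves = {7,9}. Remove smallest leaf 7, emit neighbor 3.
Step 4: leaves = {3,9}. Remove smallest leaf 3, emit neighbor 8.
Step 5: leaves = {8,9}. Remove smallest leaf 8, emit neighbor 6.
Step 6: leaves = {6,9}. Remove smallest leaf 6, emit neighbor 5.
Step 7: leaves = {5,9}. Remove smallest leaf 5, emit neighbor 4.
Done: 2 vertices remain (4, 9). Sequence = [4 5 3 8 6 5 4]

Answer: 4 5 3 8 6 5 4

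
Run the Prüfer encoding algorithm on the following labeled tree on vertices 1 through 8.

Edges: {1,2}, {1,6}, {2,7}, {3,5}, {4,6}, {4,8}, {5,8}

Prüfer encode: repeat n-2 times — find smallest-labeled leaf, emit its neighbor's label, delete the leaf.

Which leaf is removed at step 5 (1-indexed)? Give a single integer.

Step 1: current leaves = {3,7}. Remove leaf 3 (neighbor: 5).
Step 2: current leaves = {5,7}. Remove leaf 5 (neighbor: 8).
Step 3: current leaves = {7,8}. Remove leaf 7 (neighbor: 2).
Step 4: current leaves = {2,8}. Remove leaf 2 (neighbor: 1).
Step 5: current leaves = {1,8}. Remove leaf 1 (neighbor: 6).

Answer: 1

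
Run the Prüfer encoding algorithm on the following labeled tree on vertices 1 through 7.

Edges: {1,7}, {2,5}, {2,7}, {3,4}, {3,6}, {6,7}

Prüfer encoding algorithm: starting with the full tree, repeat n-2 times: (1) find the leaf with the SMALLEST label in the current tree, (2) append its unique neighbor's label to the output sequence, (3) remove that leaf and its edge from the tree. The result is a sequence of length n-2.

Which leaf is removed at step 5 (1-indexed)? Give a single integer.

Answer: 2

Derivation:
Step 1: current leaves = {1,4,5}. Remove leaf 1 (neighbor: 7).
Step 2: current leaves = {4,5}. Remove leaf 4 (neighbor: 3).
Step 3: current leaves = {3,5}. Remove leaf 3 (neighbor: 6).
Step 4: current leaves = {5,6}. Remove leaf 5 (neighbor: 2).
Step 5: current leaves = {2,6}. Remove leaf 2 (neighbor: 7).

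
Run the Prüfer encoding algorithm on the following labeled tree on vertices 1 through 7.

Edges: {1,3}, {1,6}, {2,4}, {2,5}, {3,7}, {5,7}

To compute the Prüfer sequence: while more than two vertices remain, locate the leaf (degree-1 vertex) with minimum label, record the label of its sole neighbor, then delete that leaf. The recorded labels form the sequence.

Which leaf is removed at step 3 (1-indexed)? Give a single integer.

Answer: 5

Derivation:
Step 1: current leaves = {4,6}. Remove leaf 4 (neighbor: 2).
Step 2: current leaves = {2,6}. Remove leaf 2 (neighbor: 5).
Step 3: current leaves = {5,6}. Remove leaf 5 (neighbor: 7).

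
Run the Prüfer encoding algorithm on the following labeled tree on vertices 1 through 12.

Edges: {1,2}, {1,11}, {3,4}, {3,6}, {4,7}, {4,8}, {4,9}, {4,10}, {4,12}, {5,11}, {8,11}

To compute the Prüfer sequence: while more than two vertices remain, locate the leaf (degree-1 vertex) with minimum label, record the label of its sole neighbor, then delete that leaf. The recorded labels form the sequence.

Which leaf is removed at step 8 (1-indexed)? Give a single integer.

Answer: 10

Derivation:
Step 1: current leaves = {2,5,6,7,9,10,12}. Remove leaf 2 (neighbor: 1).
Step 2: current leaves = {1,5,6,7,9,10,12}. Remove leaf 1 (neighbor: 11).
Step 3: current leaves = {5,6,7,9,10,12}. Remove leaf 5 (neighbor: 11).
Step 4: current leaves = {6,7,9,10,11,12}. Remove leaf 6 (neighbor: 3).
Step 5: current leaves = {3,7,9,10,11,12}. Remove leaf 3 (neighbor: 4).
Step 6: current leaves = {7,9,10,11,12}. Remove leaf 7 (neighbor: 4).
Step 7: current leaves = {9,10,11,12}. Remove leaf 9 (neighbor: 4).
Step 8: current leaves = {10,11,12}. Remove leaf 10 (neighbor: 4).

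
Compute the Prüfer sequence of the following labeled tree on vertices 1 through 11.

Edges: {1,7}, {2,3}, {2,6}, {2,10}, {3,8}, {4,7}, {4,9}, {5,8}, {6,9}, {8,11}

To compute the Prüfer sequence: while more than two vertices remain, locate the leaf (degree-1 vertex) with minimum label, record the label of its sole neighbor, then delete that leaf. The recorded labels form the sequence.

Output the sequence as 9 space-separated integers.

Step 1: leaves = {1,5,10,11}. Remove smallest leaf 1, emit neighbor 7.
Step 2: leaves = {5,7,10,11}. Remove smallest leaf 5, emit neighbor 8.
Step 3: leaves = {7,10,11}. Remove smallest leaf 7, emit neighbor 4.
Step 4: leaves = {4,10,11}. Remove smallest leaf 4, emit neighbor 9.
Step 5: leaves = {9,10,11}. Remove smallest leaf 9, emit neighbor 6.
Step 6: leaves = {6,10,11}. Remove smallest leaf 6, emit neighbor 2.
Step 7: leaves = {10,11}. Remove smallest leaf 10, emit neighbor 2.
Step 8: leaves = {2,11}. Remove smallest leaf 2, emit neighbor 3.
Step 9: leaves = {3,11}. Remove smallest leaf 3, emit neighbor 8.
Done: 2 vertices remain (8, 11). Sequence = [7 8 4 9 6 2 2 3 8]

Answer: 7 8 4 9 6 2 2 3 8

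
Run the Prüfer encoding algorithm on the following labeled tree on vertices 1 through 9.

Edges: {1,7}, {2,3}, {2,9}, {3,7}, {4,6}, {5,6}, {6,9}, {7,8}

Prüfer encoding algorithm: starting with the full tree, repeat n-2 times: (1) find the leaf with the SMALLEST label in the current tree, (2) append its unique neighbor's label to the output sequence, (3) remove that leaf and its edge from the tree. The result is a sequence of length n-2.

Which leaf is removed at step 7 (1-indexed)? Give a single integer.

Step 1: current leaves = {1,4,5,8}. Remove leaf 1 (neighbor: 7).
Step 2: current leaves = {4,5,8}. Remove leaf 4 (neighbor: 6).
Step 3: current leaves = {5,8}. Remove leaf 5 (neighbor: 6).
Step 4: current leaves = {6,8}. Remove leaf 6 (neighbor: 9).
Step 5: current leaves = {8,9}. Remove leaf 8 (neighbor: 7).
Step 6: current leaves = {7,9}. Remove leaf 7 (neighbor: 3).
Step 7: current leaves = {3,9}. Remove leaf 3 (neighbor: 2).

Answer: 3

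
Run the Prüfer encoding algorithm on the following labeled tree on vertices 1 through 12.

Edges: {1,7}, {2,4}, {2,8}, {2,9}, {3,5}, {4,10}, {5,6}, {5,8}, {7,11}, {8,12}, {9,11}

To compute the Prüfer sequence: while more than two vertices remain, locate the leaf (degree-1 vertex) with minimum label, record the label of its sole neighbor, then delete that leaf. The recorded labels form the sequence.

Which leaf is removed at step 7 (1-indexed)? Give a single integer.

Step 1: current leaves = {1,3,6,10,12}. Remove leaf 1 (neighbor: 7).
Step 2: current leaves = {3,6,7,10,12}. Remove leaf 3 (neighbor: 5).
Step 3: current leaves = {6,7,10,12}. Remove leaf 6 (neighbor: 5).
Step 4: current leaves = {5,7,10,12}. Remove leaf 5 (neighbor: 8).
Step 5: current leaves = {7,10,12}. Remove leaf 7 (neighbor: 11).
Step 6: current leaves = {10,11,12}. Remove leaf 10 (neighbor: 4).
Step 7: current leaves = {4,11,12}. Remove leaf 4 (neighbor: 2).

Answer: 4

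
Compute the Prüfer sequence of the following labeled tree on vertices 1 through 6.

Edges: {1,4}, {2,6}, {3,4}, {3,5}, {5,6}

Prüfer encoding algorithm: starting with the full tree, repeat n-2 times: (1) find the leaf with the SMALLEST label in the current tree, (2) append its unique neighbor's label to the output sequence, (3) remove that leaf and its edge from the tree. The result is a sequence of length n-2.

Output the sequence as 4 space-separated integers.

Step 1: leaves = {1,2}. Remove smallest leaf 1, emit neighbor 4.
Step 2: leaves = {2,4}. Remove smallest leaf 2, emit neighbor 6.
Step 3: leaves = {4,6}. Remove smallest leaf 4, emit neighbor 3.
Step 4: leaves = {3,6}. Remove smallest leaf 3, emit neighbor 5.
Done: 2 vertices remain (5, 6). Sequence = [4 6 3 5]

Answer: 4 6 3 5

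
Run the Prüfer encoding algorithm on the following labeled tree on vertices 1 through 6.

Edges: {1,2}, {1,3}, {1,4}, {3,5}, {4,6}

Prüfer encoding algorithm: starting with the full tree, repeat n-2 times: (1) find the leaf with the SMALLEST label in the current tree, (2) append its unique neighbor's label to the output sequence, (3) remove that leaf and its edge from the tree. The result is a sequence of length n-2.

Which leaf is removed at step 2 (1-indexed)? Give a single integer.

Answer: 5

Derivation:
Step 1: current leaves = {2,5,6}. Remove leaf 2 (neighbor: 1).
Step 2: current leaves = {5,6}. Remove leaf 5 (neighbor: 3).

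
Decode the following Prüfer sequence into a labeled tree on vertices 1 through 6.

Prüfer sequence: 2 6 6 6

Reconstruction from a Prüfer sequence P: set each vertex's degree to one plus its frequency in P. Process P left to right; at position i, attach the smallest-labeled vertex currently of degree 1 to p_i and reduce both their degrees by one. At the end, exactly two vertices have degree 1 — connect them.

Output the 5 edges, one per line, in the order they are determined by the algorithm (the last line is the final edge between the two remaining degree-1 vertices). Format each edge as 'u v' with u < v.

Initial degrees: {1:1, 2:2, 3:1, 4:1, 5:1, 6:4}
Step 1: smallest deg-1 vertex = 1, p_1 = 2. Add edge {1,2}. Now deg[1]=0, deg[2]=1.
Step 2: smallest deg-1 vertex = 2, p_2 = 6. Add edge {2,6}. Now deg[2]=0, deg[6]=3.
Step 3: smallest deg-1 vertex = 3, p_3 = 6. Add edge {3,6}. Now deg[3]=0, deg[6]=2.
Step 4: smallest deg-1 vertex = 4, p_4 = 6. Add edge {4,6}. Now deg[4]=0, deg[6]=1.
Final: two remaining deg-1 vertices are 5, 6. Add edge {5,6}.

Answer: 1 2
2 6
3 6
4 6
5 6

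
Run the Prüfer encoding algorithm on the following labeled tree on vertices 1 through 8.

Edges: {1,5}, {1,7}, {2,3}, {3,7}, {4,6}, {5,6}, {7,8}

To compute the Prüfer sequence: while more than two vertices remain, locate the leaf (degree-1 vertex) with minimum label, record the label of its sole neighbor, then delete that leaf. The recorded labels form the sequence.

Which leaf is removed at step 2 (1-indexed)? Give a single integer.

Step 1: current leaves = {2,4,8}. Remove leaf 2 (neighbor: 3).
Step 2: current leaves = {3,4,8}. Remove leaf 3 (neighbor: 7).

Answer: 3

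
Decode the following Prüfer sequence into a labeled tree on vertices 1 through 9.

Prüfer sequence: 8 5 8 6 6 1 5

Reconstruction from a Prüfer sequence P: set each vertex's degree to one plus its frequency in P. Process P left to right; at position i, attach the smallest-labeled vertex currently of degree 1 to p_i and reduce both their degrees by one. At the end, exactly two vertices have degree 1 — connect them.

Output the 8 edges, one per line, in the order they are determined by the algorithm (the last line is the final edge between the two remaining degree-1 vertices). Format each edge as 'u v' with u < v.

Answer: 2 8
3 5
4 8
6 7
6 8
1 6
1 5
5 9

Derivation:
Initial degrees: {1:2, 2:1, 3:1, 4:1, 5:3, 6:3, 7:1, 8:3, 9:1}
Step 1: smallest deg-1 vertex = 2, p_1 = 8. Add edge {2,8}. Now deg[2]=0, deg[8]=2.
Step 2: smallest deg-1 vertex = 3, p_2 = 5. Add edge {3,5}. Now deg[3]=0, deg[5]=2.
Step 3: smallest deg-1 vertex = 4, p_3 = 8. Add edge {4,8}. Now deg[4]=0, deg[8]=1.
Step 4: smallest deg-1 vertex = 7, p_4 = 6. Add edge {6,7}. Now deg[7]=0, deg[6]=2.
Step 5: smallest deg-1 vertex = 8, p_5 = 6. Add edge {6,8}. Now deg[8]=0, deg[6]=1.
Step 6: smallest deg-1 vertex = 6, p_6 = 1. Add edge {1,6}. Now deg[6]=0, deg[1]=1.
Step 7: smallest deg-1 vertex = 1, p_7 = 5. Add edge {1,5}. Now deg[1]=0, deg[5]=1.
Final: two remaining deg-1 vertices are 5, 9. Add edge {5,9}.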